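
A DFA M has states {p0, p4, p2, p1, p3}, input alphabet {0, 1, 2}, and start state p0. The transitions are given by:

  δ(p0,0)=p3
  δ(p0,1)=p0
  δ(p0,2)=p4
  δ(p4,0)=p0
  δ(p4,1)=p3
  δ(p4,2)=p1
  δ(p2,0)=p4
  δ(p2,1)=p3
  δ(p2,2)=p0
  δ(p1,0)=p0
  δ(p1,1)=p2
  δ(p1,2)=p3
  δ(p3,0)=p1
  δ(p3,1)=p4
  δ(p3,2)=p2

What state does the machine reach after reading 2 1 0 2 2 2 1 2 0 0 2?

p2

start at p0
read '2': p0 → p4
read '1': p4 → p3
read '0': p3 → p1
read '2': p1 → p3
read '2': p3 → p2
read '2': p2 → p0
read '1': p0 → p0
read '2': p0 → p4
read '0': p4 → p0
read '0': p0 → p3
read '2': p3 → p2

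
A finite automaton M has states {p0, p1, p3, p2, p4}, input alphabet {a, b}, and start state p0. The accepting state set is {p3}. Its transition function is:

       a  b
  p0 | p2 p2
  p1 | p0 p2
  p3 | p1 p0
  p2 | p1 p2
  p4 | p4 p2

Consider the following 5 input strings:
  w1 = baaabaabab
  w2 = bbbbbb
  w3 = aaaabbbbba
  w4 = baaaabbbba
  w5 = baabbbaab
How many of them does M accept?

w1: p0 → p2 → p1 → p0 → p2 → p2 → p1 → p0 → p2 → p1 → p2  → end p2, rejected
w2: p0 → p2 → p2 → p2 → p2 → p2 → p2  → end p2, rejected
w3: p0 → p2 → p1 → p0 → p2 → p2 → p2 → p2 → p2 → p2 → p1  → end p1, rejected
w4: p0 → p2 → p1 → p0 → p2 → p1 → p2 → p2 → p2 → p2 → p1  → end p1, rejected
w5: p0 → p2 → p1 → p0 → p2 → p2 → p2 → p1 → p0 → p2  → end p2, rejected

0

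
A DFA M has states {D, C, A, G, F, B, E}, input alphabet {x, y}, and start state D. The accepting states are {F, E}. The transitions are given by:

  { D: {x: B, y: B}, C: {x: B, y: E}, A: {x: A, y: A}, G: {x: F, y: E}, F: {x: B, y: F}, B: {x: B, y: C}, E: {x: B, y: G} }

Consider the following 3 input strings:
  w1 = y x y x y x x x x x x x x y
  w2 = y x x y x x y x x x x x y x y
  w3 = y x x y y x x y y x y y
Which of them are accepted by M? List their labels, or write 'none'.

w3

w1: D → B → B → C → B → C → B → B → B → B → B → B → B → B → C  → end C, rejected
w2: D → B → B → B → C → B → B → C → B → B → B → B → B → C → B → C  → end C, rejected
w3: D → B → B → B → C → E → B → B → C → E → B → C → E  → end E, accepted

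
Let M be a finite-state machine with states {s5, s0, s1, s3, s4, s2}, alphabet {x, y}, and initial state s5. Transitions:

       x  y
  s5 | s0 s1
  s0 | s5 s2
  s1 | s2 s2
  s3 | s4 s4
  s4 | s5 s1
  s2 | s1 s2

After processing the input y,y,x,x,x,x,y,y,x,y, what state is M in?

s2

s5 → s1 → s2 → s1 → s2 → s1 → s2 → s2 → s2 → s1 → s2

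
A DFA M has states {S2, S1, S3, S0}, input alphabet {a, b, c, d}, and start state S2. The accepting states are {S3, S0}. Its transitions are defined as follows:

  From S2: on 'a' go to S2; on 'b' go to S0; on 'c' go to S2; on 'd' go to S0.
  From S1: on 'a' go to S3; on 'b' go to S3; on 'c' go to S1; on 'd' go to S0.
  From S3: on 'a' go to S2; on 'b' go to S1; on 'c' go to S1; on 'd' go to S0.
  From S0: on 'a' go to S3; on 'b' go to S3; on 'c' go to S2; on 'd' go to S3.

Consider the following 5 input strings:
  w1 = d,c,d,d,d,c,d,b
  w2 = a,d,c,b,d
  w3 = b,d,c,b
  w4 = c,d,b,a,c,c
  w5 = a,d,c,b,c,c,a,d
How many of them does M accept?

4

w1:
  start at S2
  read 'd': S2 → S0
  read 'c': S0 → S2
  read 'd': S2 → S0
  read 'd': S0 → S3
  read 'd': S3 → S0
  read 'c': S0 → S2
  read 'd': S2 → S0
  read 'b': S0 → S3
  end S3, accepted
w2:
  start at S2
  read 'a': S2 → S2
  read 'd': S2 → S0
  read 'c': S0 → S2
  read 'b': S2 → S0
  read 'd': S0 → S3
  end S3, accepted
w3:
  start at S2
  read 'b': S2 → S0
  read 'd': S0 → S3
  read 'c': S3 → S1
  read 'b': S1 → S3
  end S3, accepted
w4:
  start at S2
  read 'c': S2 → S2
  read 'd': S2 → S0
  read 'b': S0 → S3
  read 'a': S3 → S2
  read 'c': S2 → S2
  read 'c': S2 → S2
  end S2, rejected
w5:
  start at S2
  read 'a': S2 → S2
  read 'd': S2 → S0
  read 'c': S0 → S2
  read 'b': S2 → S0
  read 'c': S0 → S2
  read 'c': S2 → S2
  read 'a': S2 → S2
  read 'd': S2 → S0
  end S0, accepted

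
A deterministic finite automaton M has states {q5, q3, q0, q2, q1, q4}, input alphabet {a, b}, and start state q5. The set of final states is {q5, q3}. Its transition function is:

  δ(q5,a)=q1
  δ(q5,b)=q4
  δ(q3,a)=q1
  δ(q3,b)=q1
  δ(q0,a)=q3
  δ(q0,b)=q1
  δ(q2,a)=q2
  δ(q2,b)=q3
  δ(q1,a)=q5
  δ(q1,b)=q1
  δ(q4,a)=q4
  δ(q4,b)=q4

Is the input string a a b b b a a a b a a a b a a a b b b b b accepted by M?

No

start at q5
read 'a': q5 → q1
read 'a': q1 → q5
read 'b': q5 → q4
read 'b': q4 → q4
read 'b': q4 → q4
read 'a': q4 → q4
read 'a': q4 → q4
read 'a': q4 → q4
read 'b': q4 → q4
read 'a': q4 → q4
read 'a': q4 → q4
read 'a': q4 → q4
read 'b': q4 → q4
read 'a': q4 → q4
read 'a': q4 → q4
read 'a': q4 → q4
read 'b': q4 → q4
read 'b': q4 → q4
read 'b': q4 → q4
read 'b': q4 → q4
read 'b': q4 → q4
End state q4 is not accepting.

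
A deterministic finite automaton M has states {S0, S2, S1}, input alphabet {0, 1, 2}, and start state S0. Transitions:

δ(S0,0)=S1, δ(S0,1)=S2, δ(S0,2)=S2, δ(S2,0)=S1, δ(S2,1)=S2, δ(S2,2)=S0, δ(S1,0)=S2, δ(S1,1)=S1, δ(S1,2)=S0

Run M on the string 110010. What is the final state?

Trace: S0 -1-> S2 -1-> S2 -0-> S1 -0-> S2 -1-> S2 -0-> S1

S1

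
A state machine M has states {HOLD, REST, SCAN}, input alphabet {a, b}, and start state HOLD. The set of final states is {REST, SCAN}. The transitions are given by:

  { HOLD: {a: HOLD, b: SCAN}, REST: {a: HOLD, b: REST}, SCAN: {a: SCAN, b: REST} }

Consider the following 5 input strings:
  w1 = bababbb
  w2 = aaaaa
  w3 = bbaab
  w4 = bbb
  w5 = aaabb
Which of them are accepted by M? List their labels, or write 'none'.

w1: HOLD → SCAN → SCAN → REST → HOLD → SCAN → REST → REST  → end REST, accepted
w2: HOLD → HOLD → HOLD → HOLD → HOLD → HOLD  → end HOLD, rejected
w3: HOLD → SCAN → REST → HOLD → HOLD → SCAN  → end SCAN, accepted
w4: HOLD → SCAN → REST → REST  → end REST, accepted
w5: HOLD → HOLD → HOLD → HOLD → SCAN → REST  → end REST, accepted

w1, w3, w4, w5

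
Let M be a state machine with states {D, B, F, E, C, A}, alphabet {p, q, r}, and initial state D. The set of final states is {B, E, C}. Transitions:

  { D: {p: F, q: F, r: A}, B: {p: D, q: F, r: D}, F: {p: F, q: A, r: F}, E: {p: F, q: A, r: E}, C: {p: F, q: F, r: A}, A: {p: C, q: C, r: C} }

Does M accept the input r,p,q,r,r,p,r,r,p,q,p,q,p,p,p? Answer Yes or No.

No

D → A → C → F → F → F → F → F → F → F → A → C → F → F → F → F
End state F is not accepting.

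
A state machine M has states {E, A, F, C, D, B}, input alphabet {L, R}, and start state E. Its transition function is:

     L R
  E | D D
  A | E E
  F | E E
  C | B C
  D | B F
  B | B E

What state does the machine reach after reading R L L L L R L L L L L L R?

start at E
read 'R': E → D
read 'L': D → B
read 'L': B → B
read 'L': B → B
read 'L': B → B
read 'R': B → E
read 'L': E → D
read 'L': D → B
read 'L': B → B
read 'L': B → B
read 'L': B → B
read 'L': B → B
read 'R': B → E

E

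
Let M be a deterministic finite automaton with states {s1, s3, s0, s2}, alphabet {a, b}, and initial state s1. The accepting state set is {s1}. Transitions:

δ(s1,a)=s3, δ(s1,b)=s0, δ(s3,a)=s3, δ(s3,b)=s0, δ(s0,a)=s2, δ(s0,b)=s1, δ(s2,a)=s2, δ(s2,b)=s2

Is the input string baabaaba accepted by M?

No

Trace: s1 -b-> s0 -a-> s2 -a-> s2 -b-> s2 -a-> s2 -a-> s2 -b-> s2 -a-> s2
End state s2 is not accepting.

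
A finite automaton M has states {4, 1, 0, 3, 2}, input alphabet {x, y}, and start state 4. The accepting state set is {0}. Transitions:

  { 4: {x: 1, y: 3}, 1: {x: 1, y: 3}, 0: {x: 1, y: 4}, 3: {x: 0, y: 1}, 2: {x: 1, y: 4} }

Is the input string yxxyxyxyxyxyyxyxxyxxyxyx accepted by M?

No

start at 4
read 'y': 4 → 3
read 'x': 3 → 0
read 'x': 0 → 1
read 'y': 1 → 3
read 'x': 3 → 0
read 'y': 0 → 4
read 'x': 4 → 1
read 'y': 1 → 3
read 'x': 3 → 0
read 'y': 0 → 4
read 'x': 4 → 1
read 'y': 1 → 3
read 'y': 3 → 1
read 'x': 1 → 1
read 'y': 1 → 3
read 'x': 3 → 0
read 'x': 0 → 1
read 'y': 1 → 3
read 'x': 3 → 0
read 'x': 0 → 1
read 'y': 1 → 3
read 'x': 3 → 0
read 'y': 0 → 4
read 'x': 4 → 1
End state 1 is not accepting.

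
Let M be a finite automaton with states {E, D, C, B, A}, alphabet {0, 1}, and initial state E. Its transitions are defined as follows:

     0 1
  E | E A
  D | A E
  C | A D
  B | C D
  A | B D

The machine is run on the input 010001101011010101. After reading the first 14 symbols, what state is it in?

A

start at E
read '0': E → E
read '1': E → A
read '0': A → B
read '0': B → C
read '0': C → A
read '1': A → D
read '1': D → E
read '0': E → E
read '1': E → A
read '0': A → B
read '1': B → D
read '1': D → E
read '0': E → E
read '1': E → A
After 14 symbols: A.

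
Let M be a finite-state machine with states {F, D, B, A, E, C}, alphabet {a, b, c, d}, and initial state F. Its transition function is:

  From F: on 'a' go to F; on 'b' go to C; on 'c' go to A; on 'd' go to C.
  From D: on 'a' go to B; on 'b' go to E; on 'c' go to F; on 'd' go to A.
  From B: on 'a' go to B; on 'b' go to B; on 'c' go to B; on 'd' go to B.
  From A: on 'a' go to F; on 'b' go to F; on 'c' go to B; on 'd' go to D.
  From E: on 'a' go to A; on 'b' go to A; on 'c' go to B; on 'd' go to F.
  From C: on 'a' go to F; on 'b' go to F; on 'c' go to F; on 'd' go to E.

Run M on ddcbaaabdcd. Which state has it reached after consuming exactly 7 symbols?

F → C → E → B → B → B → B → B
After 7 symbols: B.

B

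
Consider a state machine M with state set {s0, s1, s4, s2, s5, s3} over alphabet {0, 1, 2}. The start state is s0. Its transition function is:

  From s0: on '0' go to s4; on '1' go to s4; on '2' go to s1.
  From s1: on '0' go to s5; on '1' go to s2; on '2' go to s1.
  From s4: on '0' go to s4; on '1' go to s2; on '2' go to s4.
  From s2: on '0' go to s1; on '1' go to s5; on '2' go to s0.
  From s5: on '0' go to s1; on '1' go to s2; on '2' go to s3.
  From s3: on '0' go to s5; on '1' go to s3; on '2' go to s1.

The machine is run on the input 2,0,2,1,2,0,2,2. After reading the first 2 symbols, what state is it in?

s5

s0 → s1 → s5
After 2 symbols: s5.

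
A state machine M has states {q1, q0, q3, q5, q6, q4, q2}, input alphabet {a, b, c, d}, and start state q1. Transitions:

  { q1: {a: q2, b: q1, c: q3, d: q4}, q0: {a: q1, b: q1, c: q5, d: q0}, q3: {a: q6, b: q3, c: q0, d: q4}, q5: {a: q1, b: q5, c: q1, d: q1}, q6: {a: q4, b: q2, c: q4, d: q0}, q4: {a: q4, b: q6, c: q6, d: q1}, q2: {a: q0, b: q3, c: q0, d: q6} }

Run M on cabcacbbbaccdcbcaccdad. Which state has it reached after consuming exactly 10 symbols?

start at q1
read 'c': q1 → q3
read 'a': q3 → q6
read 'b': q6 → q2
read 'c': q2 → q0
read 'a': q0 → q1
read 'c': q1 → q3
read 'b': q3 → q3
read 'b': q3 → q3
read 'b': q3 → q3
read 'a': q3 → q6
After 10 symbols: q6.

q6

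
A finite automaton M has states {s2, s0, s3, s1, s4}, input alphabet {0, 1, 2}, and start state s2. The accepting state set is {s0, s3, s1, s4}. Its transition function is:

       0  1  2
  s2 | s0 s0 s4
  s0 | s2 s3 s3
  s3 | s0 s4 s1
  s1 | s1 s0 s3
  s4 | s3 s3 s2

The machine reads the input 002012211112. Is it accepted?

No

s2 → s0 → s2 → s4 → s3 → s4 → s2 → s4 → s3 → s4 → s3 → s4 → s2
End state s2 is not accepting.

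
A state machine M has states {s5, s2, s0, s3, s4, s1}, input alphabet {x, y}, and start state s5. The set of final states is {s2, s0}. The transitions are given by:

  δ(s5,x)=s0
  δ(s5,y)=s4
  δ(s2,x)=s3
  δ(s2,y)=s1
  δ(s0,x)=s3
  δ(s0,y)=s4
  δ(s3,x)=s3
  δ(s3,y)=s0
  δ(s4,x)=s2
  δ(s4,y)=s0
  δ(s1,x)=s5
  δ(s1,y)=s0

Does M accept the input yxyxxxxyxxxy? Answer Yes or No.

Trace: s5 -y-> s4 -x-> s2 -y-> s1 -x-> s5 -x-> s0 -x-> s3 -x-> s3 -y-> s0 -x-> s3 -x-> s3 -x-> s3 -y-> s0
End state s0 is accepting.

Yes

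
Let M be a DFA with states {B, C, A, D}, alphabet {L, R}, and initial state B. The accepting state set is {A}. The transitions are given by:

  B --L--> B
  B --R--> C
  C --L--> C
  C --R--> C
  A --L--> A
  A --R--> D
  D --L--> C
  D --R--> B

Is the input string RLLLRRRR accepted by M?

No

start at B
read 'R': B → C
read 'L': C → C
read 'L': C → C
read 'L': C → C
read 'R': C → C
read 'R': C → C
read 'R': C → C
read 'R': C → C
End state C is not accepting.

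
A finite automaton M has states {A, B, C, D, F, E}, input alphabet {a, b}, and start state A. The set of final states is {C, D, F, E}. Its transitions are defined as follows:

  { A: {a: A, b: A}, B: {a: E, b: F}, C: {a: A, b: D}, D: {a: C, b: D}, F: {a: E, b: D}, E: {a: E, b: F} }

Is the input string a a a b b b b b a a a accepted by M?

No

start at A
read 'a': A → A
read 'a': A → A
read 'a': A → A
read 'b': A → A
read 'b': A → A
read 'b': A → A
read 'b': A → A
read 'b': A → A
read 'a': A → A
read 'a': A → A
read 'a': A → A
End state A is not accepting.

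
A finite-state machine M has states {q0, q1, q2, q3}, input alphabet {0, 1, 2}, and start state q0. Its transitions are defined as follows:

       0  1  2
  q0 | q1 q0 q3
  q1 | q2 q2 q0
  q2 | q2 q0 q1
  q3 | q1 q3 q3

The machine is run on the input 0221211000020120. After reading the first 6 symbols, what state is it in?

start at q0
read '0': q0 → q1
read '2': q1 → q0
read '2': q0 → q3
read '1': q3 → q3
read '2': q3 → q3
read '1': q3 → q3
After 6 symbols: q3.

q3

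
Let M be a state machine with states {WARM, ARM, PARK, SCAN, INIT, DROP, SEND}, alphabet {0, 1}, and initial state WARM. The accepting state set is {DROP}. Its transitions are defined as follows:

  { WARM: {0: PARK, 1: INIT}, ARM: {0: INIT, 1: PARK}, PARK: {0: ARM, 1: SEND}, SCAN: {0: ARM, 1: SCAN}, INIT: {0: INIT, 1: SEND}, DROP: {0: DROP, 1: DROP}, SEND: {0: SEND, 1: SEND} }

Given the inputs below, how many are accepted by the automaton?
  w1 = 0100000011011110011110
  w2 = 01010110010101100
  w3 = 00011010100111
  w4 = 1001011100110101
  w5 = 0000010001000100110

0

w1: WARM → PARK → SEND → SEND → SEND → SEND → SEND → SEND → SEND → SEND → SEND → SEND → SEND → SEND → SEND → SEND → SEND → SEND → SEND → SEND → SEND → SEND → SEND  → end SEND, rejected
w2: WARM → PARK → SEND → SEND → SEND → SEND → SEND → SEND → SEND → SEND → SEND → SEND → SEND → SEND → SEND → SEND → SEND → SEND  → end SEND, rejected
w3: WARM → PARK → ARM → INIT → SEND → SEND → SEND → SEND → SEND → SEND → SEND → SEND → SEND → SEND → SEND  → end SEND, rejected
w4: WARM → INIT → INIT → INIT → SEND → SEND → SEND → SEND → SEND → SEND → SEND → SEND → SEND → SEND → SEND → SEND → SEND  → end SEND, rejected
w5: WARM → PARK → ARM → INIT → INIT → INIT → SEND → SEND → SEND → SEND → SEND → SEND → SEND → SEND → SEND → SEND → SEND → SEND → SEND → SEND  → end SEND, rejected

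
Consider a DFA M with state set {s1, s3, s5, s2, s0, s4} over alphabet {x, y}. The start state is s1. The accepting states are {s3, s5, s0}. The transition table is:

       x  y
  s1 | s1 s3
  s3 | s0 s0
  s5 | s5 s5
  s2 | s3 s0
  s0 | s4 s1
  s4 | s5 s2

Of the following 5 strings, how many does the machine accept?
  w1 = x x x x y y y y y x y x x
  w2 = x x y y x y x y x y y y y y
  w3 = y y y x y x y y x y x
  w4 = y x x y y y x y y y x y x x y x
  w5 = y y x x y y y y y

4

w1: Trace: s1 -x-> s1 -x-> s1 -x-> s1 -x-> s1 -y-> s3 -y-> s0 -y-> s1 -y-> s3 -y-> s0 -x-> s4 -y-> s2 -x-> s3 -x-> s0  → end s0, accepted
w2: Trace: s1 -x-> s1 -x-> s1 -y-> s3 -y-> s0 -x-> s4 -y-> s2 -x-> s3 -y-> s0 -x-> s4 -y-> s2 -y-> s0 -y-> s1 -y-> s3 -y-> s0  → end s0, accepted
w3: Trace: s1 -y-> s3 -y-> s0 -y-> s1 -x-> s1 -y-> s3 -x-> s0 -y-> s1 -y-> s3 -x-> s0 -y-> s1 -x-> s1  → end s1, rejected
w4: Trace: s1 -y-> s3 -x-> s0 -x-> s4 -y-> s2 -y-> s0 -y-> s1 -x-> s1 -y-> s3 -y-> s0 -y-> s1 -x-> s1 -y-> s3 -x-> s0 -x-> s4 -y-> s2 -x-> s3  → end s3, accepted
w5: Trace: s1 -y-> s3 -y-> s0 -x-> s4 -x-> s5 -y-> s5 -y-> s5 -y-> s5 -y-> s5 -y-> s5  → end s5, accepted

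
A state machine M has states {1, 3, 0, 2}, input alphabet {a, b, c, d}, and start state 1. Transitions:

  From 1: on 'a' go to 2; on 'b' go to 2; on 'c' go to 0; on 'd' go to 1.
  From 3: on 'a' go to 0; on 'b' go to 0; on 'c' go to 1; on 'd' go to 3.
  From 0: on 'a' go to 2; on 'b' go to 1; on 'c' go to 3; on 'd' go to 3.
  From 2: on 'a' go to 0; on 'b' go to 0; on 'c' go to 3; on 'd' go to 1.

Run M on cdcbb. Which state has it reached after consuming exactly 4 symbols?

2

1 → 0 → 3 → 1 → 2
After 4 symbols: 2.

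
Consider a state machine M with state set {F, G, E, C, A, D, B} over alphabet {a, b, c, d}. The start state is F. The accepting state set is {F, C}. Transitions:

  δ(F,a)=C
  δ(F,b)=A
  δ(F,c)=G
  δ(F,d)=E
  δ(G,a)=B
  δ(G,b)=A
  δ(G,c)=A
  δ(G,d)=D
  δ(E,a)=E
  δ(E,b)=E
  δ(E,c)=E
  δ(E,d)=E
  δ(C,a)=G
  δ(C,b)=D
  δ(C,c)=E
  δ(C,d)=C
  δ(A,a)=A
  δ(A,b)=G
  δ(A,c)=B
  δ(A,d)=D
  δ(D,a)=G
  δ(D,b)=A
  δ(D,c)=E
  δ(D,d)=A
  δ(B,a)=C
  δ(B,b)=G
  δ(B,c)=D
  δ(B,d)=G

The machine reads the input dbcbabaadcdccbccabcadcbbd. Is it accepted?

start at F
read 'd': F → E
read 'b': E → E
read 'c': E → E
read 'b': E → E
read 'a': E → E
read 'b': E → E
read 'a': E → E
read 'a': E → E
read 'd': E → E
read 'c': E → E
read 'd': E → E
read 'c': E → E
read 'c': E → E
read 'b': E → E
read 'c': E → E
read 'c': E → E
read 'a': E → E
read 'b': E → E
read 'c': E → E
read 'a': E → E
read 'd': E → E
read 'c': E → E
read 'b': E → E
read 'b': E → E
read 'd': E → E
End state E is not accepting.

No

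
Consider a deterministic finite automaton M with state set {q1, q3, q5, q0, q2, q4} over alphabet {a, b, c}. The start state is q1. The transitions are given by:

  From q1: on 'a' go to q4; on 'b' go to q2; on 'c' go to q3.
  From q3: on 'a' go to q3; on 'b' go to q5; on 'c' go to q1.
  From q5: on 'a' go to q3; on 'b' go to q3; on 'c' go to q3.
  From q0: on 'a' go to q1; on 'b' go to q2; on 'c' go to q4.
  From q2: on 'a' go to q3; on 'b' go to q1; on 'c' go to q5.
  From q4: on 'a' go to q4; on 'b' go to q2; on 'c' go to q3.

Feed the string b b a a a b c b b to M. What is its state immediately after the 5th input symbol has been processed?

q1 → q2 → q1 → q4 → q4 → q4
After 5 symbols: q4.

q4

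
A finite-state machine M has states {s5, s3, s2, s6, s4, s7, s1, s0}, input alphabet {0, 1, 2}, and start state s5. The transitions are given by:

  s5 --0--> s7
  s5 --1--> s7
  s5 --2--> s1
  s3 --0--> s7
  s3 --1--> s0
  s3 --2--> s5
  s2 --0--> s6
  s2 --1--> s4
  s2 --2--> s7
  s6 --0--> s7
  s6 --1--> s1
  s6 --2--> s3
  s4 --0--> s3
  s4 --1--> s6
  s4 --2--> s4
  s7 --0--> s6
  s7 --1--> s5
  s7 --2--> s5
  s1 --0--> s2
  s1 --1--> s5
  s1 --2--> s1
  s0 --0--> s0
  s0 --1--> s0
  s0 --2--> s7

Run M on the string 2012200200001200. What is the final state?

s5 → s1 → s2 → s4 → s4 → s4 → s3 → s7 → s5 → s7 → s6 → s7 → s6 → s1 → s1 → s2 → s6

s6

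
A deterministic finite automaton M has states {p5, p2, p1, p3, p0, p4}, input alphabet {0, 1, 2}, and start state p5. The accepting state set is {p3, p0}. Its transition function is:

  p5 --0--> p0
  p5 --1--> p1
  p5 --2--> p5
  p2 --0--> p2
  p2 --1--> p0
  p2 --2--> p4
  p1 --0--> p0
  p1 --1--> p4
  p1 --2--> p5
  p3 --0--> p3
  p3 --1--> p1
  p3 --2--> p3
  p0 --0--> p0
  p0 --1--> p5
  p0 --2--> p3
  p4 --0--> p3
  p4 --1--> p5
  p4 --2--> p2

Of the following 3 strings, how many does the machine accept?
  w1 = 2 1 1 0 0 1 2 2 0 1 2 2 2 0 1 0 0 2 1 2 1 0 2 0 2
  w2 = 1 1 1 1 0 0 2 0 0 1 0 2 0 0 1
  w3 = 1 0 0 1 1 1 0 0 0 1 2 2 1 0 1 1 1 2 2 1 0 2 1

w1: Trace: p5 -2-> p5 -1-> p1 -1-> p4 -0-> p3 -0-> p3 -1-> p1 -2-> p5 -2-> p5 -0-> p0 -1-> p5 -2-> p5 -2-> p5 -2-> p5 -0-> p0 -1-> p5 -0-> p0 -0-> p0 -2-> p3 -1-> p1 -2-> p5 -1-> p1 -0-> p0 -2-> p3 -0-> p3 -2-> p3  → end p3, accepted
w2: Trace: p5 -1-> p1 -1-> p4 -1-> p5 -1-> p1 -0-> p0 -0-> p0 -2-> p3 -0-> p3 -0-> p3 -1-> p1 -0-> p0 -2-> p3 -0-> p3 -0-> p3 -1-> p1  → end p1, rejected
w3: Trace: p5 -1-> p1 -0-> p0 -0-> p0 -1-> p5 -1-> p1 -1-> p4 -0-> p3 -0-> p3 -0-> p3 -1-> p1 -2-> p5 -2-> p5 -1-> p1 -0-> p0 -1-> p5 -1-> p1 -1-> p4 -2-> p2 -2-> p4 -1-> p5 -0-> p0 -2-> p3 -1-> p1  → end p1, rejected

1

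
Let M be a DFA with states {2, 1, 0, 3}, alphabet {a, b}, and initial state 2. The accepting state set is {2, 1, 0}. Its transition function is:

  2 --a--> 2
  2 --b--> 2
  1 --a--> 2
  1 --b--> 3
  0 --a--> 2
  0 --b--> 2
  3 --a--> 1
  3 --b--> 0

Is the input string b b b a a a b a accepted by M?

Trace: 2 -b-> 2 -b-> 2 -b-> 2 -a-> 2 -a-> 2 -a-> 2 -b-> 2 -a-> 2
End state 2 is accepting.

Yes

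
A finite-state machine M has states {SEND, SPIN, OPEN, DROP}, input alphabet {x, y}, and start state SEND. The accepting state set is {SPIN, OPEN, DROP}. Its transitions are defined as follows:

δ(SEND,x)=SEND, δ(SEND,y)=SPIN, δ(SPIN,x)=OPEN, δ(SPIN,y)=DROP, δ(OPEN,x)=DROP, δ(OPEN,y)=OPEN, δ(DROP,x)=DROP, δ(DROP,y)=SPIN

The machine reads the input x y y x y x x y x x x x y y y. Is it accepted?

SEND → SEND → SPIN → DROP → DROP → SPIN → OPEN → DROP → SPIN → OPEN → DROP → DROP → DROP → SPIN → DROP → SPIN
End state SPIN is accepting.

Yes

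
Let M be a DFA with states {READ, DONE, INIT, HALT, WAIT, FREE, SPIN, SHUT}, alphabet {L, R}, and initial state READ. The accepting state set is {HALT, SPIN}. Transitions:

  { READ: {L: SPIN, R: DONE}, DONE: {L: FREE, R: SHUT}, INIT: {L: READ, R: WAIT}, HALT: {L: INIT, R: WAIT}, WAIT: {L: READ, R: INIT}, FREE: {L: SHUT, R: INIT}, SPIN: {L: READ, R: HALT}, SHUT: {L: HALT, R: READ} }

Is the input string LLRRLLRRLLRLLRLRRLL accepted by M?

Yes

start at READ
read 'L': READ → SPIN
read 'L': SPIN → READ
read 'R': READ → DONE
read 'R': DONE → SHUT
read 'L': SHUT → HALT
read 'L': HALT → INIT
read 'R': INIT → WAIT
read 'R': WAIT → INIT
read 'L': INIT → READ
read 'L': READ → SPIN
read 'R': SPIN → HALT
read 'L': HALT → INIT
read 'L': INIT → READ
read 'R': READ → DONE
read 'L': DONE → FREE
read 'R': FREE → INIT
read 'R': INIT → WAIT
read 'L': WAIT → READ
read 'L': READ → SPIN
End state SPIN is accepting.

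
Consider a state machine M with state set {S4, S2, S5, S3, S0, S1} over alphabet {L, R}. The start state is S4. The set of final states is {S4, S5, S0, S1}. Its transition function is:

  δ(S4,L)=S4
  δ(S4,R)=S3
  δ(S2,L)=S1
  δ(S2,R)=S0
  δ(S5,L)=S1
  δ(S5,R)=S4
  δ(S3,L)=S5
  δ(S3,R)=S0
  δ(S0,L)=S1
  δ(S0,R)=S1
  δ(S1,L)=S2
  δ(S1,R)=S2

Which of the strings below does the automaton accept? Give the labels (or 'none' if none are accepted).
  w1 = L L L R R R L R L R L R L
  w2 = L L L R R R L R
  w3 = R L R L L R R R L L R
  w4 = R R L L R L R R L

w1: Trace: S4 -L-> S4 -L-> S4 -L-> S4 -R-> S3 -R-> S0 -R-> S1 -L-> S2 -R-> S0 -L-> S1 -R-> S2 -L-> S1 -R-> S2 -L-> S1  → end S1, accepted
w2: Trace: S4 -L-> S4 -L-> S4 -L-> S4 -R-> S3 -R-> S0 -R-> S1 -L-> S2 -R-> S0  → end S0, accepted
w3: Trace: S4 -R-> S3 -L-> S5 -R-> S4 -L-> S4 -L-> S4 -R-> S3 -R-> S0 -R-> S1 -L-> S2 -L-> S1 -R-> S2  → end S2, rejected
w4: Trace: S4 -R-> S3 -R-> S0 -L-> S1 -L-> S2 -R-> S0 -L-> S1 -R-> S2 -R-> S0 -L-> S1  → end S1, accepted

w1, w2, w4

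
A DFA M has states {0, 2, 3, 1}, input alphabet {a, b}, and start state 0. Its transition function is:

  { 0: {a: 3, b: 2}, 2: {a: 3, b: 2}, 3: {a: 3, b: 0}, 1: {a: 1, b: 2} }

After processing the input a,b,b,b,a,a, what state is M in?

3

0 → 3 → 0 → 2 → 2 → 3 → 3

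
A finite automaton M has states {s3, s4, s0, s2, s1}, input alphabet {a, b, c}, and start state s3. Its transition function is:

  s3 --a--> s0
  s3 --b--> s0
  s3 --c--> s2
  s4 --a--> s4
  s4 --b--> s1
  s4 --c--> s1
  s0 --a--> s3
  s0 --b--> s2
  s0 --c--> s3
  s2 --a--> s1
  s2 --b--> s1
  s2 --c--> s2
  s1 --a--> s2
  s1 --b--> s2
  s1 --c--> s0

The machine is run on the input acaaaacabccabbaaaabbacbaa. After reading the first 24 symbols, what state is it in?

s2

Trace: s3 -a-> s0 -c-> s3 -a-> s0 -a-> s3 -a-> s0 -a-> s3 -c-> s2 -a-> s1 -b-> s2 -c-> s2 -c-> s2 -a-> s1 -b-> s2 -b-> s1 -a-> s2 -a-> s1 -a-> s2 -a-> s1 -b-> s2 -b-> s1 -a-> s2 -c-> s2 -b-> s1 -a-> s2
After 24 symbols: s2.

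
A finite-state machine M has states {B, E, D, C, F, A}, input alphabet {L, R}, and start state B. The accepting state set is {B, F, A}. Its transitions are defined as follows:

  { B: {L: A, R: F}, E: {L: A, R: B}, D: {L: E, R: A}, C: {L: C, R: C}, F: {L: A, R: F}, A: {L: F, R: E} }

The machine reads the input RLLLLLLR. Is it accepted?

Yes

start at B
read 'R': B → F
read 'L': F → A
read 'L': A → F
read 'L': F → A
read 'L': A → F
read 'L': F → A
read 'L': A → F
read 'R': F → F
End state F is accepting.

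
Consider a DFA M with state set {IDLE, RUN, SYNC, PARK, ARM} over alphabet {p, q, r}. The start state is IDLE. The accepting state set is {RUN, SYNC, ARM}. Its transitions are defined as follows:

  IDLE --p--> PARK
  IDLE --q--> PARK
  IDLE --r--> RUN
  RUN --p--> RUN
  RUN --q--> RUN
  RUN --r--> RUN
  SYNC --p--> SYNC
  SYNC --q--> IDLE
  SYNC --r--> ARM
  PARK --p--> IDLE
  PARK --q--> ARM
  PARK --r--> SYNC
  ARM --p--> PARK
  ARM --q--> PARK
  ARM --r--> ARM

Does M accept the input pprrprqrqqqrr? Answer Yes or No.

Trace: IDLE -p-> PARK -p-> IDLE -r-> RUN -r-> RUN -p-> RUN -r-> RUN -q-> RUN -r-> RUN -q-> RUN -q-> RUN -q-> RUN -r-> RUN -r-> RUN
End state RUN is accepting.

Yes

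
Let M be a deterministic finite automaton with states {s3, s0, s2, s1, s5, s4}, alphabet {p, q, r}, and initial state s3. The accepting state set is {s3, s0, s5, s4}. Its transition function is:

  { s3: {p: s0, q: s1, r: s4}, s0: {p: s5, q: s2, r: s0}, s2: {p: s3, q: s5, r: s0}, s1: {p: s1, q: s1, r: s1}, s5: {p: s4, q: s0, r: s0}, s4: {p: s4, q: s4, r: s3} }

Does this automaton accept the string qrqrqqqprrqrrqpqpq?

No

Trace: s3 -q-> s1 -r-> s1 -q-> s1 -r-> s1 -q-> s1 -q-> s1 -q-> s1 -p-> s1 -r-> s1 -r-> s1 -q-> s1 -r-> s1 -r-> s1 -q-> s1 -p-> s1 -q-> s1 -p-> s1 -q-> s1
End state s1 is not accepting.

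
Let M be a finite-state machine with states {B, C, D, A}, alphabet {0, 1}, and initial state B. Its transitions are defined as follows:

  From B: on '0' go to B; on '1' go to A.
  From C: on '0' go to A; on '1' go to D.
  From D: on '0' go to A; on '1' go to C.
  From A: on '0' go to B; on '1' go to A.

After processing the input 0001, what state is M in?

B → B → B → B → A

A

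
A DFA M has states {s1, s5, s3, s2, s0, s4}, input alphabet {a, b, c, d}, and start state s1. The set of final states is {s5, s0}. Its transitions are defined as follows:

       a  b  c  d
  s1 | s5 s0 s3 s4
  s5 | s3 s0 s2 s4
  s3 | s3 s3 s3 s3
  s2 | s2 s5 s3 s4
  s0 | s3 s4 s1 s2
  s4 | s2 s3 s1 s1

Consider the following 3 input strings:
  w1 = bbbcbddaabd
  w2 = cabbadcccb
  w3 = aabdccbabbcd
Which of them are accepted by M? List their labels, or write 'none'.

w1: Trace: s1 -b-> s0 -b-> s4 -b-> s3 -c-> s3 -b-> s3 -d-> s3 -d-> s3 -a-> s3 -a-> s3 -b-> s3 -d-> s3  → end s3, rejected
w2: Trace: s1 -c-> s3 -a-> s3 -b-> s3 -b-> s3 -a-> s3 -d-> s3 -c-> s3 -c-> s3 -c-> s3 -b-> s3  → end s3, rejected
w3: Trace: s1 -a-> s5 -a-> s3 -b-> s3 -d-> s3 -c-> s3 -c-> s3 -b-> s3 -a-> s3 -b-> s3 -b-> s3 -c-> s3 -d-> s3  → end s3, rejected

none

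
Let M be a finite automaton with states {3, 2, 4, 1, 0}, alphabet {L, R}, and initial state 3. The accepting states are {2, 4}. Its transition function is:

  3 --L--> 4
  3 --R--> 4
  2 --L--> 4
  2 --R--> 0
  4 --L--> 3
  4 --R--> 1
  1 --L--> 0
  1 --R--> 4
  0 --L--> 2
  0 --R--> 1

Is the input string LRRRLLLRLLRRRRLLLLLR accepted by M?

start at 3
read 'L': 3 → 4
read 'R': 4 → 1
read 'R': 1 → 4
read 'R': 4 → 1
read 'L': 1 → 0
read 'L': 0 → 2
read 'L': 2 → 4
read 'R': 4 → 1
read 'L': 1 → 0
read 'L': 0 → 2
read 'R': 2 → 0
read 'R': 0 → 1
read 'R': 1 → 4
read 'R': 4 → 1
read 'L': 1 → 0
read 'L': 0 → 2
read 'L': 2 → 4
read 'L': 4 → 3
read 'L': 3 → 4
read 'R': 4 → 1
End state 1 is not accepting.

No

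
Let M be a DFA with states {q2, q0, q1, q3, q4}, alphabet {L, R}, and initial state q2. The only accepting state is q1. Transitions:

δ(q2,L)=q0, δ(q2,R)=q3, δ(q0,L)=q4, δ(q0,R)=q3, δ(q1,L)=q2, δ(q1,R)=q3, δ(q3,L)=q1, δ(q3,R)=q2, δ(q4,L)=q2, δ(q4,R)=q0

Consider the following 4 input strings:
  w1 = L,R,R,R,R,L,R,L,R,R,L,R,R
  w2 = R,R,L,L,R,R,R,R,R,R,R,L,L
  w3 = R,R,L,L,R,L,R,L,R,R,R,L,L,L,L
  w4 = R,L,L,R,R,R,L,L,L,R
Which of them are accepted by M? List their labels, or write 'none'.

w1: q2 → q0 → q3 → q2 → q3 → q2 → q0 → q3 → q1 → q3 → q2 → q0 → q3 → q2  → end q2, rejected
w2: q2 → q3 → q2 → q0 → q4 → q0 → q3 → q2 → q3 → q2 → q3 → q2 → q0 → q4  → end q4, rejected
w3: q2 → q3 → q2 → q0 → q4 → q0 → q4 → q0 → q4 → q0 → q3 → q2 → q0 → q4 → q2 → q0  → end q0, rejected
w4: q2 → q3 → q1 → q2 → q3 → q2 → q3 → q1 → q2 → q0 → q3  → end q3, rejected

none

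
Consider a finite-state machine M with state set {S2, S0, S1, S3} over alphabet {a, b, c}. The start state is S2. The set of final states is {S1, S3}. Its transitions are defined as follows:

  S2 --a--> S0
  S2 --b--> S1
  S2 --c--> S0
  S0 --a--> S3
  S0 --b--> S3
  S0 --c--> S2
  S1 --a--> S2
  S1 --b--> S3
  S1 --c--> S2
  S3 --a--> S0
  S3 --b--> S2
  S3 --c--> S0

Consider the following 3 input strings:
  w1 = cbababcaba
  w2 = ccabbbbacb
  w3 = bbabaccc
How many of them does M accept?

1

w1: Trace: S2 -c-> S0 -b-> S3 -a-> S0 -b-> S3 -a-> S0 -b-> S3 -c-> S0 -a-> S3 -b-> S2 -a-> S0  → end S0, rejected
w2: Trace: S2 -c-> S0 -c-> S2 -a-> S0 -b-> S3 -b-> S2 -b-> S1 -b-> S3 -a-> S0 -c-> S2 -b-> S1  → end S1, accepted
w3: Trace: S2 -b-> S1 -b-> S3 -a-> S0 -b-> S3 -a-> S0 -c-> S2 -c-> S0 -c-> S2  → end S2, rejected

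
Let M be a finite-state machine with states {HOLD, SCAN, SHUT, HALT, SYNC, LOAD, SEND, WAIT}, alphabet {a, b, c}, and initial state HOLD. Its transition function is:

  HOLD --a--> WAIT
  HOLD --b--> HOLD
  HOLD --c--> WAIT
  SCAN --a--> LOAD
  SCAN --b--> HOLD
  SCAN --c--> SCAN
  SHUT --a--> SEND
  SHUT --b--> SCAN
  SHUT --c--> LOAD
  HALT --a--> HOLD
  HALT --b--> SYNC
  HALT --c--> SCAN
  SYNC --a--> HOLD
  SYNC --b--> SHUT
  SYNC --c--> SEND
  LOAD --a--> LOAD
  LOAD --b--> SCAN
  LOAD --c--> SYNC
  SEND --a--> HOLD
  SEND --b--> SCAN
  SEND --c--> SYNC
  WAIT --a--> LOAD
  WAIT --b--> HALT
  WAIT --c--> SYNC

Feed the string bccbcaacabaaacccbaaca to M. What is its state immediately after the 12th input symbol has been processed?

HOLD → HOLD → WAIT → SYNC → SHUT → LOAD → LOAD → LOAD → SYNC → HOLD → HOLD → WAIT → LOAD
After 12 symbols: LOAD.

LOAD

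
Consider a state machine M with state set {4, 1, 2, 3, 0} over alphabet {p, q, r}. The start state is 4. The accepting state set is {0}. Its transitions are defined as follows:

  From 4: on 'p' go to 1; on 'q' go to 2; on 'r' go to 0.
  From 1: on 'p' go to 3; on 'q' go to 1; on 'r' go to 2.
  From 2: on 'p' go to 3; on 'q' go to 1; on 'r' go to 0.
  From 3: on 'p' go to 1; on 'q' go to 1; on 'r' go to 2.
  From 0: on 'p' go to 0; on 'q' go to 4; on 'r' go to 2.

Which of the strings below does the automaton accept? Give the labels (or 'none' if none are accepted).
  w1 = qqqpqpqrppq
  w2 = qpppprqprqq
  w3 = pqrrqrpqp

none

w1:
  start at 4
  read 'q': 4 → 2
  read 'q': 2 → 1
  read 'q': 1 → 1
  read 'p': 1 → 3
  read 'q': 3 → 1
  read 'p': 1 → 3
  read 'q': 3 → 1
  read 'r': 1 → 2
  read 'p': 2 → 3
  read 'p': 3 → 1
  read 'q': 1 → 1
  end 1, rejected
w2:
  start at 4
  read 'q': 4 → 2
  read 'p': 2 → 3
  read 'p': 3 → 1
  read 'p': 1 → 3
  read 'p': 3 → 1
  read 'r': 1 → 2
  read 'q': 2 → 1
  read 'p': 1 → 3
  read 'r': 3 → 2
  read 'q': 2 → 1
  read 'q': 1 → 1
  end 1, rejected
w3:
  start at 4
  read 'p': 4 → 1
  read 'q': 1 → 1
  read 'r': 1 → 2
  read 'r': 2 → 0
  read 'q': 0 → 4
  read 'r': 4 → 0
  read 'p': 0 → 0
  read 'q': 0 → 4
  read 'p': 4 → 1
  end 1, rejected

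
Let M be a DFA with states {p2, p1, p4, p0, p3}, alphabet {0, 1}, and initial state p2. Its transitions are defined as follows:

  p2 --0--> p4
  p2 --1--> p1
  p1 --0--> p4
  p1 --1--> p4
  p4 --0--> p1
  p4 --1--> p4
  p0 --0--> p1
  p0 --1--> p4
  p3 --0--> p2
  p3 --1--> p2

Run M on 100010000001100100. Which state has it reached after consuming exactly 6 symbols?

p1

p2 → p1 → p4 → p1 → p4 → p4 → p1
After 6 symbols: p1.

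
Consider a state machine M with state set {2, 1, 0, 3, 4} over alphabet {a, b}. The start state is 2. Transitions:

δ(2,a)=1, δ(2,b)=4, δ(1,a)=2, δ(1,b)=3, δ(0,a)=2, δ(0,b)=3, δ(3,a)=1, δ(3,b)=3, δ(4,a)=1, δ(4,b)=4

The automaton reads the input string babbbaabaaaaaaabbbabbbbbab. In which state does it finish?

2 → 4 → 1 → 3 → 3 → 3 → 1 → 2 → 4 → 1 → 2 → 1 → 2 → 1 → 2 → 1 → 3 → 3 → 3 → 1 → 3 → 3 → 3 → 3 → 3 → 1 → 3

3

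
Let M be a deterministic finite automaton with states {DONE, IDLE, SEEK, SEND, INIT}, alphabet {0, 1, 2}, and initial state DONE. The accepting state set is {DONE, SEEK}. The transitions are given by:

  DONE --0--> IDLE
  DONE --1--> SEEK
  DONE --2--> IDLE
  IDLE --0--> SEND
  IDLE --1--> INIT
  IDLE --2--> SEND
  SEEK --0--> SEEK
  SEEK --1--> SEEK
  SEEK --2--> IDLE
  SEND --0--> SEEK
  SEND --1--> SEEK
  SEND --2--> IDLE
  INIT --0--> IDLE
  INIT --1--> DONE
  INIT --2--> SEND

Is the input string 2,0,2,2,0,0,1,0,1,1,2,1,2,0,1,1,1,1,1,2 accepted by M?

No

start at DONE
read '2': DONE → IDLE
read '0': IDLE → SEND
read '2': SEND → IDLE
read '2': IDLE → SEND
read '0': SEND → SEEK
read '0': SEEK → SEEK
read '1': SEEK → SEEK
read '0': SEEK → SEEK
read '1': SEEK → SEEK
read '1': SEEK → SEEK
read '2': SEEK → IDLE
read '1': IDLE → INIT
read '2': INIT → SEND
read '0': SEND → SEEK
read '1': SEEK → SEEK
read '1': SEEK → SEEK
read '1': SEEK → SEEK
read '1': SEEK → SEEK
read '1': SEEK → SEEK
read '2': SEEK → IDLE
End state IDLE is not accepting.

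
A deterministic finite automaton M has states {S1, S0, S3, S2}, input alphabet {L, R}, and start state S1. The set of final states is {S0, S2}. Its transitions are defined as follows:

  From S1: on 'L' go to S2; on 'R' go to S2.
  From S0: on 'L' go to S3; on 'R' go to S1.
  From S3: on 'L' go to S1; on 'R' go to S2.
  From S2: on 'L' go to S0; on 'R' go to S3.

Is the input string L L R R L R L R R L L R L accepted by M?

S1 → S2 → S0 → S1 → S2 → S0 → S1 → S2 → S3 → S2 → S0 → S3 → S2 → S0
End state S0 is accepting.

Yes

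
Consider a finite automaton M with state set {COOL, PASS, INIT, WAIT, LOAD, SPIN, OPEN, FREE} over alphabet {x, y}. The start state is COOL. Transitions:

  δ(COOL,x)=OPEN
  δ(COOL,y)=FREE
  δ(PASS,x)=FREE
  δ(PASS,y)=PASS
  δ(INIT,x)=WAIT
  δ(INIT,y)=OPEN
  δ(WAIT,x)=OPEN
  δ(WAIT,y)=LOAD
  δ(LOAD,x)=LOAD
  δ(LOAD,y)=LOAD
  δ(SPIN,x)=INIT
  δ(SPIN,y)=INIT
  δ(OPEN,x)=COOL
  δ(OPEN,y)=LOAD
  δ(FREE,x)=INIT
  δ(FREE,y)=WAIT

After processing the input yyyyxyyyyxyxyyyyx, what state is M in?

Trace: COOL -y-> FREE -y-> WAIT -y-> LOAD -y-> LOAD -x-> LOAD -y-> LOAD -y-> LOAD -y-> LOAD -y-> LOAD -x-> LOAD -y-> LOAD -x-> LOAD -y-> LOAD -y-> LOAD -y-> LOAD -y-> LOAD -x-> LOAD

LOAD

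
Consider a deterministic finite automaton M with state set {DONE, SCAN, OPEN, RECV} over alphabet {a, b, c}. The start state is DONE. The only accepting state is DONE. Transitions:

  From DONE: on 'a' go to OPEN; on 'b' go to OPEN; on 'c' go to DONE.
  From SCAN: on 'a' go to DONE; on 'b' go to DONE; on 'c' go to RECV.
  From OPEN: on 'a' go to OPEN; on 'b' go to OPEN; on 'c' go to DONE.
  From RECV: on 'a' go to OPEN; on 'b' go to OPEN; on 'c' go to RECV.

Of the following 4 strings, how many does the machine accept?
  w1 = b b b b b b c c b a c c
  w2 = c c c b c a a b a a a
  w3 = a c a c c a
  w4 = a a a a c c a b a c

2

w1:
  start at DONE
  read 'b': DONE → OPEN
  read 'b': OPEN → OPEN
  read 'b': OPEN → OPEN
  read 'b': OPEN → OPEN
  read 'b': OPEN → OPEN
  read 'b': OPEN → OPEN
  read 'c': OPEN → DONE
  read 'c': DONE → DONE
  read 'b': DONE → OPEN
  read 'a': OPEN → OPEN
  read 'c': OPEN → DONE
  read 'c': DONE → DONE
  end DONE, accepted
w2:
  start at DONE
  read 'c': DONE → DONE
  read 'c': DONE → DONE
  read 'c': DONE → DONE
  read 'b': DONE → OPEN
  read 'c': OPEN → DONE
  read 'a': DONE → OPEN
  read 'a': OPEN → OPEN
  read 'b': OPEN → OPEN
  read 'a': OPEN → OPEN
  read 'a': OPEN → OPEN
  read 'a': OPEN → OPEN
  end OPEN, rejected
w3:
  start at DONE
  read 'a': DONE → OPEN
  read 'c': OPEN → DONE
  read 'a': DONE → OPEN
  read 'c': OPEN → DONE
  read 'c': DONE → DONE
  read 'a': DONE → OPEN
  end OPEN, rejected
w4:
  start at DONE
  read 'a': DONE → OPEN
  read 'a': OPEN → OPEN
  read 'a': OPEN → OPEN
  read 'a': OPEN → OPEN
  read 'c': OPEN → DONE
  read 'c': DONE → DONE
  read 'a': DONE → OPEN
  read 'b': OPEN → OPEN
  read 'a': OPEN → OPEN
  read 'c': OPEN → DONE
  end DONE, accepted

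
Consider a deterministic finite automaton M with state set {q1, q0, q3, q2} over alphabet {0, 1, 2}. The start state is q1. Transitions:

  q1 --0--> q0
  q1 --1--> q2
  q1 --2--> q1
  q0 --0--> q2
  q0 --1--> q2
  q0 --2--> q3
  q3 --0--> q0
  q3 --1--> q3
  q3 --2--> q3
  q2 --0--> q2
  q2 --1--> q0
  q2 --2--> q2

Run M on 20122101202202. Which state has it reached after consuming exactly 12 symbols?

start at q1
read '2': q1 → q1
read '0': q1 → q0
read '1': q0 → q2
read '2': q2 → q2
read '2': q2 → q2
read '1': q2 → q0
read '0': q0 → q2
read '1': q2 → q0
read '2': q0 → q3
read '0': q3 → q0
read '2': q0 → q3
read '2': q3 → q3
After 12 symbols: q3.

q3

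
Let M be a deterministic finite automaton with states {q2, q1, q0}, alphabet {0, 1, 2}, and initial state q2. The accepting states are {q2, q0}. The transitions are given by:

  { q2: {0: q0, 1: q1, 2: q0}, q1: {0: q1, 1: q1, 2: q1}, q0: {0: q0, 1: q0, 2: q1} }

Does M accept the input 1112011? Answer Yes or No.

No

Trace: q2 -1-> q1 -1-> q1 -1-> q1 -2-> q1 -0-> q1 -1-> q1 -1-> q1
End state q1 is not accepting.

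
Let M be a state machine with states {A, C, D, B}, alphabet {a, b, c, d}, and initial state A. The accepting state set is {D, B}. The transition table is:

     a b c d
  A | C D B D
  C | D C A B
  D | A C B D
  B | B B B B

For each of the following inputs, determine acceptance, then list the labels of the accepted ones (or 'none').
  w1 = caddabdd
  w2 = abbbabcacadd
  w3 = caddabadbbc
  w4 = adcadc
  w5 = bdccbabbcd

w1:
  start at A
  read 'c': A → B
  read 'a': B → B
  read 'd': B → B
  read 'd': B → B
  read 'a': B → B
  read 'b': B → B
  read 'd': B → B
  read 'd': B → B
  end B, accepted
w2:
  start at A
  read 'a': A → C
  read 'b': C → C
  read 'b': C → C
  read 'b': C → C
  read 'a': C → D
  read 'b': D → C
  read 'c': C → A
  read 'a': A → C
  read 'c': C → A
  read 'a': A → C
  read 'd': C → B
  read 'd': B → B
  end B, accepted
w3:
  start at A
  read 'c': A → B
  read 'a': B → B
  read 'd': B → B
  read 'd': B → B
  read 'a': B → B
  read 'b': B → B
  read 'a': B → B
  read 'd': B → B
  read 'b': B → B
  read 'b': B → B
  read 'c': B → B
  end B, accepted
w4:
  start at A
  read 'a': A → C
  read 'd': C → B
  read 'c': B → B
  read 'a': B → B
  read 'd': B → B
  read 'c': B → B
  end B, accepted
w5:
  start at A
  read 'b': A → D
  read 'd': D → D
  read 'c': D → B
  read 'c': B → B
  read 'b': B → B
  read 'a': B → B
  read 'b': B → B
  read 'b': B → B
  read 'c': B → B
  read 'd': B → B
  end B, accepted

w1, w2, w3, w4, w5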